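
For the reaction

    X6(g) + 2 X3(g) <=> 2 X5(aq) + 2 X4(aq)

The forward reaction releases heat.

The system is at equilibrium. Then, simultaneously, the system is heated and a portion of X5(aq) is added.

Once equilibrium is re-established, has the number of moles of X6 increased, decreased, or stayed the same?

The forward reaction is exothermic. Raising T favours the endothermic direction — shift to the left.
Adding X5 (aq), a product, drives the reaction to the left.
The net shift is to the left. X6 is a reactant, so its amount increases.

increases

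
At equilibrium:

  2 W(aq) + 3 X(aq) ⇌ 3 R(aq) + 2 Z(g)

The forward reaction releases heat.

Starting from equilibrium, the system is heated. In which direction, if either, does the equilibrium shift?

left

The forward reaction is exothermic. Raising T favours the endothermic direction — shift to the left.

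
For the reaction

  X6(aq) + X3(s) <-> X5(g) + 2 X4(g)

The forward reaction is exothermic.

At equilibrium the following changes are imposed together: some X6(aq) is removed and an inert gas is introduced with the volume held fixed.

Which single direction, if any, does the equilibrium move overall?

Removing X6 (aq), a reactant, drives the reaction to the left.
At constant volume, adding an inert gas leaves every reacting species' partial pressure unchanged, so Q is unchanged — no shift from this change.
Only the nonzero effect(s) matter; the net shift is to the left.

left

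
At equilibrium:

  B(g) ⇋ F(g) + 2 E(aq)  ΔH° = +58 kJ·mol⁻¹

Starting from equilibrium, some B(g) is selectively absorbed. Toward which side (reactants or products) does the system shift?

left

Removing B (g), a reactant, drives the reaction to the left.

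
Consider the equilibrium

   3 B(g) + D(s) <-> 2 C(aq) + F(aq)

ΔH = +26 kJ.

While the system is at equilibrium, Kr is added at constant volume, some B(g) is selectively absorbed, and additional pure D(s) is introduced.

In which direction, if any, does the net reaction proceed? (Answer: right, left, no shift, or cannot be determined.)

At constant volume, adding an inert gas leaves every reacting species' partial pressure unchanged, so Q is unchanged — no shift from this change.
Removing B (g), a reactant, drives the reaction to the left.
D is a pure solid; its activity is 1 regardless of amount, so Q is unaffected — no shift from this change.
Only the nonzero effect(s) matter; the net shift is to the left.

left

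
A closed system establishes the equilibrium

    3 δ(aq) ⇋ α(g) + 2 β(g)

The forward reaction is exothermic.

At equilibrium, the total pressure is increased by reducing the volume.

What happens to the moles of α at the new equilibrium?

Gas moles: reactants 0, products 3 (Δn_gas = +3). Compression shifts the system toward the side with fewer moles of gas — to the left.
The net shift is to the left. α is a product, so its amount decreases.

decreases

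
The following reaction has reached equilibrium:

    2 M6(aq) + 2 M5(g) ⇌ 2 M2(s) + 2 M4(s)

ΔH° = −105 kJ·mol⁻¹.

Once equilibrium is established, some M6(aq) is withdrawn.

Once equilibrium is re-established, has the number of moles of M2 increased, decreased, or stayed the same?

decreases

Removing M6 (aq), a reactant, drives the reaction to the left.
The net shift is to the left. M2 is a product, so its amount decreases.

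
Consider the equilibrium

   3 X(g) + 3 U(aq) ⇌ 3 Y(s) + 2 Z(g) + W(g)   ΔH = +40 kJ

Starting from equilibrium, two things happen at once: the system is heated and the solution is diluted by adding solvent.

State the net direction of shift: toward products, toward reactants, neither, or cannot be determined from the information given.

The forward reaction is endothermic. Raising T favours the endothermic direction — shift to the right.
Dilution lowers every aqueous concentration by the same factor. Δn_aq = 0 − 3 = -3, so the system shifts toward the side with more dissolved moles — to the left.
The individual effects push in opposite directions; without quantitative information the net direction cannot be determined.

cannot be determined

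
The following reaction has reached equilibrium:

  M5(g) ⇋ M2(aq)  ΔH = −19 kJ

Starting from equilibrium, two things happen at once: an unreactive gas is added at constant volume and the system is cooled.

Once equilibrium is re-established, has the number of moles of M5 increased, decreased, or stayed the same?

At constant volume, adding an inert gas leaves every reacting species' partial pressure unchanged, so Q is unchanged — no shift from this change.
The forward reaction is exothermic. Lowering T favours the exothermic direction — shift to the right.
The net shift is to the right. M5 is a reactant, so its amount decreases.

decreases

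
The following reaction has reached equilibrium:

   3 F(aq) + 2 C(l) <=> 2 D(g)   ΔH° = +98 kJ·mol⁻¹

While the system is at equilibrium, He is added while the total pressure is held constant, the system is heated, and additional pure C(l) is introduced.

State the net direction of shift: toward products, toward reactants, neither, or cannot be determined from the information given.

Adding inert gas at constant total pressure expands the volume and lowers every reacting partial pressure. With Δn_gas = 2 − 0 = +2, Q moves away from K toward the side with fewer gas moles, so the system shifts toward the side with more gas moles — to the right.
The forward reaction is endothermic. Raising T favours the endothermic direction — shift to the right.
C is a pure liquid; its activity is 1 regardless of amount, so Q is unaffected — no shift from this change.
Only the nonzero effect(s) matter; the net shift is to the right.

right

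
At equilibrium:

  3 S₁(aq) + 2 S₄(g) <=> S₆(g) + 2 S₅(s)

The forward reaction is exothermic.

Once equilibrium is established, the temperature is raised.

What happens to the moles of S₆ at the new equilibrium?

decreases

The forward reaction is exothermic. Raising T favours the endothermic direction — shift to the left.
The net shift is to the left. S₆ is a product, so its amount decreases.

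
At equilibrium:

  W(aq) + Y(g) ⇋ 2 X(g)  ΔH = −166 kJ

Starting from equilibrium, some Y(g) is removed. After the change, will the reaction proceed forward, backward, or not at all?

left

Removing Y (g), a reactant, drives the reaction to the left.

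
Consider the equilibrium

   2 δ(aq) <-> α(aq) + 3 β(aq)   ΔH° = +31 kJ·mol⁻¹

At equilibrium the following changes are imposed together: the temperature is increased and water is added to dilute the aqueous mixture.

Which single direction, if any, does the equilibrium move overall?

right

The forward reaction is endothermic. Raising T favours the endothermic direction — shift to the right.
Dilution lowers every aqueous concentration by the same factor. Δn_aq = 4 − 2 = +2, so the system shifts toward the side with more dissolved moles — to the right.
All effects act in the same direction — net shift to the right.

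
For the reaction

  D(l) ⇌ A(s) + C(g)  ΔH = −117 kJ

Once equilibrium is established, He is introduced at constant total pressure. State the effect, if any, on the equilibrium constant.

The equilibrium constant depends only on temperature. This perturbation may move the position of equilibrium, but since T is unchanged, K itself is unchanged.

unchanged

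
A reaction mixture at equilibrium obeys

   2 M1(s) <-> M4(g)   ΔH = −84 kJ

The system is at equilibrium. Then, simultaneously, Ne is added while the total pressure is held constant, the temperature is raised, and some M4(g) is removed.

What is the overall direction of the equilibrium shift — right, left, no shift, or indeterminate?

Adding inert gas at constant total pressure expands the volume and lowers every reacting partial pressure. With Δn_gas = 1 − 0 = +1, Q moves away from K toward the side with fewer gas moles, so the system shifts toward the side with more gas moles — to the right.
The forward reaction is exothermic. Raising T favours the endothermic direction — shift to the left.
Removing M4 (g), a product, drives the reaction to the right.
The individual effects push in opposite directions; without quantitative information the net direction cannot be determined.

cannot be determined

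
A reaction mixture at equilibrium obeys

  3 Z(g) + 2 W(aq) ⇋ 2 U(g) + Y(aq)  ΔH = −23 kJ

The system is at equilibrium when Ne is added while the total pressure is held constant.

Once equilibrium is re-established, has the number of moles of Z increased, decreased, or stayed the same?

Adding inert gas at constant total pressure expands the volume and lowers every reacting partial pressure. With Δn_gas = 2 − 3 = -1, Q moves away from K toward the side with fewer gas moles, so the system shifts toward the side with more gas moles — to the left.
The net shift is to the left. Z is a reactant, so its amount increases.

increases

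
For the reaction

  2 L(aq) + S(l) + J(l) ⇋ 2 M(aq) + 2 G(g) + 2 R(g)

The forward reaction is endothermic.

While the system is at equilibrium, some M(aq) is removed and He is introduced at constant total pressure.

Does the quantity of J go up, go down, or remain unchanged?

decreases

Removing M (aq), a product, drives the reaction to the right.
Adding inert gas at constant total pressure expands the volume and lowers every reacting partial pressure. With Δn_gas = 4 − 0 = +4, Q moves away from K toward the side with fewer gas moles, so the system shifts toward the side with more gas moles — to the right.
The net shift is to the right. J is a reactant, so its amount decreases.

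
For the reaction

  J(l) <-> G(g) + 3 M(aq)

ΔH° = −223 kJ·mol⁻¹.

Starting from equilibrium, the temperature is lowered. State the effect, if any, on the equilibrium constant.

K depends on temperature via the van 't Hoff relation. The forward reaction is exothermic, so lowering T increases K.

increases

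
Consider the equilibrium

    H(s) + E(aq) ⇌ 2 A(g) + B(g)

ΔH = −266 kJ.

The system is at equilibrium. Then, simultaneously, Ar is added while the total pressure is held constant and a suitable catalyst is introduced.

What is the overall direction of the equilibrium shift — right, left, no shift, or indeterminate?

right

Adding inert gas at constant total pressure expands the volume and lowers every reacting partial pressure. With Δn_gas = 3 − 0 = +3, Q moves away from K toward the side with fewer gas moles, so the system shifts toward the side with more gas moles — to the right.
A catalyst speeds both forward and reverse rates equally; it changes neither Q nor K — no shift from this change.
Only the nonzero effect(s) matter; the net shift is to the right.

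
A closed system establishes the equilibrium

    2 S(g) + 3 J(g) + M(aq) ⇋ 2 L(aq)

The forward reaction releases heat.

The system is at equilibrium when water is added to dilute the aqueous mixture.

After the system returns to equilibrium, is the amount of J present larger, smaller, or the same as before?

Dilution lowers every aqueous concentration by the same factor. Δn_aq = 2 − 1 = +1, so the system shifts toward the side with more dissolved moles — to the right.
The net shift is to the right. J is a reactant, so its amount decreases.

decreases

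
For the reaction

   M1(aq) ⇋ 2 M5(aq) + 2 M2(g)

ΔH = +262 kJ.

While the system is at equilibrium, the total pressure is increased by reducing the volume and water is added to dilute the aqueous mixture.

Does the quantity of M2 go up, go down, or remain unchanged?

Gas moles: reactants 0, products 2 (Δn_gas = +2). Compression shifts the system toward the side with fewer moles of gas — to the left.
Dilution lowers every aqueous concentration by the same factor. Δn_aq = 2 − 1 = +1, so the system shifts toward the side with more dissolved moles — to the right.
The two effects oppose each other, so the net shift — and hence the change in M2 — cannot be determined from the given information.

cannot be determined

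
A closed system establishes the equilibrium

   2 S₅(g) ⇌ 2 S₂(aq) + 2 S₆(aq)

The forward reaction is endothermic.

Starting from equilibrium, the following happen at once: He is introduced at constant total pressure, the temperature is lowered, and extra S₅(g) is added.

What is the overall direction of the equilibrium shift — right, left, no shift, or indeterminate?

Adding inert gas at constant total pressure expands the volume and lowers every reacting partial pressure. With Δn_gas = 0 − 2 = -2, Q moves away from K toward the side with fewer gas moles, so the system shifts toward the side with more gas moles — to the left.
The forward reaction is endothermic. Lowering T favours the exothermic direction — shift to the left.
Adding S₅ (g), a reactant, drives the reaction to the right.
The individual effects push in opposite directions; without quantitative information the net direction cannot be determined.

cannot be determined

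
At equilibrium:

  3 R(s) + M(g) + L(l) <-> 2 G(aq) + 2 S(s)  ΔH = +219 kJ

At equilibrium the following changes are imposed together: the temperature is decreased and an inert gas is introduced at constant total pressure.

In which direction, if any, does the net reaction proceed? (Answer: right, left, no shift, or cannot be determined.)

left

The forward reaction is endothermic. Lowering T favours the exothermic direction — shift to the left.
Adding inert gas at constant total pressure expands the volume and lowers every reacting partial pressure. With Δn_gas = 0 − 1 = -1, Q moves away from K toward the side with fewer gas moles, so the system shifts toward the side with more gas moles — to the left.
All effects act in the same direction — net shift to the left.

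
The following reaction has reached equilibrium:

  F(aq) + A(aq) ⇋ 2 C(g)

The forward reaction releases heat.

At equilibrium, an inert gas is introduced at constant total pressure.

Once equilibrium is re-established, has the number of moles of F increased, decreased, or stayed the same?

Adding inert gas at constant total pressure expands the volume and lowers every reacting partial pressure. With Δn_gas = 2 − 0 = +2, Q moves away from K toward the side with fewer gas moles, so the system shifts toward the side with more gas moles — to the right.
The net shift is to the right. F is a reactant, so its amount decreases.

decreases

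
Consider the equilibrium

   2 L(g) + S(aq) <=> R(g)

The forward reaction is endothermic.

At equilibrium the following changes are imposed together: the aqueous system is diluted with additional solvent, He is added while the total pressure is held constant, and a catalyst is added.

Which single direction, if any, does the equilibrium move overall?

left

Dilution lowers every aqueous concentration by the same factor. Δn_aq = 0 − 1 = -1, so the system shifts toward the side with more dissolved moles — to the left.
Adding inert gas at constant total pressure expands the volume and lowers every reacting partial pressure. With Δn_gas = 1 − 2 = -1, Q moves away from K toward the side with fewer gas moles, so the system shifts toward the side with more gas moles — to the left.
A catalyst speeds both forward and reverse rates equally; it changes neither Q nor K — no shift from this change.
Only the nonzero effect(s) matter; the net shift is to the left.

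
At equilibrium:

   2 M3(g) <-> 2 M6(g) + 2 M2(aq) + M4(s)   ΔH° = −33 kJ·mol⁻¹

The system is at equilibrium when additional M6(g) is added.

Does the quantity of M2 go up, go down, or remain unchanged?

Adding M6 (g), a product, drives the reaction to the left.
The net shift is to the left. M2 is a product, so its amount decreases.

decreases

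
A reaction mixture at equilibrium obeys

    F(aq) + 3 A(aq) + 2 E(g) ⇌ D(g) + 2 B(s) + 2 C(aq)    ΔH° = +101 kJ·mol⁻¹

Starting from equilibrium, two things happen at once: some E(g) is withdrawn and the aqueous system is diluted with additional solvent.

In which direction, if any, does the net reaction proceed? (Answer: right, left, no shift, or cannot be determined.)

Removing E (g), a reactant, drives the reaction to the left.
Dilution lowers every aqueous concentration by the same factor. Δn_aq = 2 − 4 = -2, so the system shifts toward the side with more dissolved moles — to the left.
All effects act in the same direction — net shift to the left.

left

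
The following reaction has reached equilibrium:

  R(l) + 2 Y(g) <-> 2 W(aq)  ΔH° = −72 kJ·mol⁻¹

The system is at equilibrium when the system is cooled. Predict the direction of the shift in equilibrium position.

The forward reaction is exothermic. Lowering T favours the exothermic direction — shift to the right.

right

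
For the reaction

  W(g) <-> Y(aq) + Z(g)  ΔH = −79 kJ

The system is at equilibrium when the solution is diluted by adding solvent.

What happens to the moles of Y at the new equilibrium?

Dilution lowers every aqueous concentration by the same factor. Δn_aq = 1 − 0 = +1, so the system shifts toward the side with more dissolved moles — to the right.
The net shift is to the right. Y is a product, so its amount increases.

increases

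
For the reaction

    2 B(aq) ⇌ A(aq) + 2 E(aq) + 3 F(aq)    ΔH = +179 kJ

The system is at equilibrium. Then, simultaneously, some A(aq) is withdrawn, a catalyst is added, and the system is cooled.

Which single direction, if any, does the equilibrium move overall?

Removing A (aq), a product, drives the reaction to the right.
A catalyst speeds both forward and reverse rates equally; it changes neither Q nor K — no shift from this change.
The forward reaction is endothermic. Lowering T favours the exothermic direction — shift to the left.
The individual effects push in opposite directions; without quantitative information the net direction cannot be determined.

cannot be determined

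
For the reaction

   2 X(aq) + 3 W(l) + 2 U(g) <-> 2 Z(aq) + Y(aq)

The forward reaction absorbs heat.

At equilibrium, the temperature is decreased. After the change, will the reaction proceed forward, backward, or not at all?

The forward reaction is endothermic. Lowering T favours the exothermic direction — shift to the left.

left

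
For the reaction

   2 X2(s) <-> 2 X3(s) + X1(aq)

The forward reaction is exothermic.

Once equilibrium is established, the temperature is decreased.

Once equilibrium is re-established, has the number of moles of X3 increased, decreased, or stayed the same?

increases

The forward reaction is exothermic. Lowering T favours the exothermic direction — shift to the right.
The net shift is to the right. X3 is a product, so its amount increases.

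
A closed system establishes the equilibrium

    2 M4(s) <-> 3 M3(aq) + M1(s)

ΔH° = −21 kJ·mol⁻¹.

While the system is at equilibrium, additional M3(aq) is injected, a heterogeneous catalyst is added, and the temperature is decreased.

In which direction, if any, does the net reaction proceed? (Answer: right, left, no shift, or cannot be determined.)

Adding M3 (aq), a product, drives the reaction to the left.
A catalyst speeds both forward and reverse rates equally; it changes neither Q nor K — no shift from this change.
The forward reaction is exothermic. Lowering T favours the exothermic direction — shift to the right.
The individual effects push in opposite directions; without quantitative information the net direction cannot be determined.

cannot be determined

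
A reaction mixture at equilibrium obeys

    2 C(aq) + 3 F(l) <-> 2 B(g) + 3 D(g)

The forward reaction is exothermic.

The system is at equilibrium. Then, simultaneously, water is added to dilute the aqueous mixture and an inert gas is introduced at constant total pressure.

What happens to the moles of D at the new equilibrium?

cannot be determined

Dilution lowers every aqueous concentration by the same factor. Δn_aq = 0 − 2 = -2, so the system shifts toward the side with more dissolved moles — to the left.
Adding inert gas at constant total pressure expands the volume and lowers every reacting partial pressure. With Δn_gas = 5 − 0 = +5, Q moves away from K toward the side with fewer gas moles, so the system shifts toward the side with more gas moles — to the right.
The two effects oppose each other, so the net shift — and hence the change in D — cannot be determined from the given information.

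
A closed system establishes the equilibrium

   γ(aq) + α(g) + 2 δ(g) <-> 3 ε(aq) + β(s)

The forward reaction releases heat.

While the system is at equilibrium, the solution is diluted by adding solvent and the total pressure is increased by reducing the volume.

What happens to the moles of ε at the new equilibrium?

increases

Dilution lowers every aqueous concentration by the same factor. Δn_aq = 3 − 1 = +2, so the system shifts toward the side with more dissolved moles — to the right.
Gas moles: reactants 3, products 0 (Δn_gas = -3). Compression shifts the system toward the side with fewer moles of gas — to the right.
The net shift is to the right. ε is a product, so its amount increases.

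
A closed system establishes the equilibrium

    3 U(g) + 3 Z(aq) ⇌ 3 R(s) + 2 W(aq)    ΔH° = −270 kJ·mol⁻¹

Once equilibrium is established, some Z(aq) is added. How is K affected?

The equilibrium constant depends only on temperature. This perturbation may move the position of equilibrium, but since T is unchanged, K itself is unchanged.

unchanged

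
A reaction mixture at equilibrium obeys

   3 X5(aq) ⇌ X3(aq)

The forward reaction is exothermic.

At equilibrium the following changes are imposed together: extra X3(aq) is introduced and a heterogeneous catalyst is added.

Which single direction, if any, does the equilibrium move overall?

Adding X3 (aq), a product, drives the reaction to the left.
A catalyst speeds both forward and reverse rates equally; it changes neither Q nor K — no shift from this change.
Only the nonzero effect(s) matter; the net shift is to the left.

left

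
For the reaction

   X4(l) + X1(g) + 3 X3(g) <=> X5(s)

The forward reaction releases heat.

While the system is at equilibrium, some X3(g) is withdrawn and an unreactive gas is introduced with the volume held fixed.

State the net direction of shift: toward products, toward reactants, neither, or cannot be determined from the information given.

Removing X3 (g), a reactant, drives the reaction to the left.
At constant volume, adding an inert gas leaves every reacting species' partial pressure unchanged, so Q is unchanged — no shift from this change.
Only the nonzero effect(s) matter; the net shift is to the left.

left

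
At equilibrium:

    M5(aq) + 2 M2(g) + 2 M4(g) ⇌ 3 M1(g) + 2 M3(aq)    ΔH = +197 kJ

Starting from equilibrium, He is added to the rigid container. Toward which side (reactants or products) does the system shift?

At constant volume, adding an inert gas leaves every reacting species' partial pressure unchanged, so Q is unchanged — no shift from this change.

no shift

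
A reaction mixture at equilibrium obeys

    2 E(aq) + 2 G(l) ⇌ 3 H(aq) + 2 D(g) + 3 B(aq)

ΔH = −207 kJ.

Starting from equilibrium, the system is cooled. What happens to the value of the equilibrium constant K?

K depends on temperature via the van 't Hoff relation. The forward reaction is exothermic, so lowering T increases K.

increases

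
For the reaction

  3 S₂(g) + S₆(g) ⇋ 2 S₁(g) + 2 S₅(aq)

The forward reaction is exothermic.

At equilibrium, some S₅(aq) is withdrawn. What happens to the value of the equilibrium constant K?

unchanged

The equilibrium constant depends only on temperature. This perturbation may move the position of equilibrium, but since T is unchanged, K itself is unchanged.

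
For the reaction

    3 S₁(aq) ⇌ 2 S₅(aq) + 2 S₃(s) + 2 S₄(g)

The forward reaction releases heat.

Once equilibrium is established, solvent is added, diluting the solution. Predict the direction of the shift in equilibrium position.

Dilution lowers every aqueous concentration by the same factor. Δn_aq = 2 − 3 = -1, so the system shifts toward the side with more dissolved moles — to the left.

left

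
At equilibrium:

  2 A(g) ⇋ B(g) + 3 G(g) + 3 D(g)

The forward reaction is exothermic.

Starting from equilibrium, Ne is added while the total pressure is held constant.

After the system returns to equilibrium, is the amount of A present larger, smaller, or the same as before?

Adding inert gas at constant total pressure expands the volume and lowers every reacting partial pressure. With Δn_gas = 7 − 2 = +5, Q moves away from K toward the side with fewer gas moles, so the system shifts toward the side with more gas moles — to the right.
The net shift is to the right. A is a reactant, so its amount decreases.

decreases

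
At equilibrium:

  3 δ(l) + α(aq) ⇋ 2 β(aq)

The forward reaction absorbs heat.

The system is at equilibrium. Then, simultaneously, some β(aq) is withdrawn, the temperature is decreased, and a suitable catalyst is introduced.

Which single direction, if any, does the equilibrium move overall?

Removing β (aq), a product, drives the reaction to the right.
The forward reaction is endothermic. Lowering T favours the exothermic direction — shift to the left.
A catalyst speeds both forward and reverse rates equally; it changes neither Q nor K — no shift from this change.
The individual effects push in opposite directions; without quantitative information the net direction cannot be determined.

cannot be determined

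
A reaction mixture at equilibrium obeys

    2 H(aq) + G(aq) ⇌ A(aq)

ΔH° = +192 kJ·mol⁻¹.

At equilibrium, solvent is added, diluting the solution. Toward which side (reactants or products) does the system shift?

Dilution lowers every aqueous concentration by the same factor. Δn_aq = 1 − 3 = -2, so the system shifts toward the side with more dissolved moles — to the left.

left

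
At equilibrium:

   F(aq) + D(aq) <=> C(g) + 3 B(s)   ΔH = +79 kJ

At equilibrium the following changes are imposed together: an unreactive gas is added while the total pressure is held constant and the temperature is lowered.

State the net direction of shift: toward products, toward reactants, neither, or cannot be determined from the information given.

cannot be determined

Adding inert gas at constant total pressure expands the volume and lowers every reacting partial pressure. With Δn_gas = 1 − 0 = +1, Q moves away from K toward the side with fewer gas moles, so the system shifts toward the side with more gas moles — to the right.
The forward reaction is endothermic. Lowering T favours the exothermic direction — shift to the left.
The individual effects push in opposite directions; without quantitative information the net direction cannot be determined.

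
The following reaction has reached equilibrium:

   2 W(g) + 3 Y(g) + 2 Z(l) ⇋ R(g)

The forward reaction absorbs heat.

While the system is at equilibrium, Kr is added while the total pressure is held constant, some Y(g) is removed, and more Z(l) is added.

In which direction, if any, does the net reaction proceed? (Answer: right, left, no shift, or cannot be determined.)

Adding inert gas at constant total pressure expands the volume and lowers every reacting partial pressure. With Δn_gas = 1 − 5 = -4, Q moves away from K toward the side with fewer gas moles, so the system shifts toward the side with more gas moles — to the left.
Removing Y (g), a reactant, drives the reaction to the left.
Z is a pure liquid; its activity is 1 regardless of amount, so Q is unaffected — no shift from this change.
Only the nonzero effect(s) matter; the net shift is to the left.

left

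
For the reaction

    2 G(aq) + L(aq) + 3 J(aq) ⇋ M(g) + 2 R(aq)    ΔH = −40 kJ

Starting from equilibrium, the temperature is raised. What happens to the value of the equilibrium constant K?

K depends on temperature via the van 't Hoff relation. The forward reaction is exothermic, so raising T decreases K.

decreases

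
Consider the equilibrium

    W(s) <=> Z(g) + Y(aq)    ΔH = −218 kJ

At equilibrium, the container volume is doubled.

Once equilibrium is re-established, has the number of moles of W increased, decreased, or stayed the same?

decreases

Gas moles: reactants 0, products 1 (Δn_gas = +1). Expansion shifts the system toward the side with more moles of gas — to the right.
The net shift is to the right. W is a reactant, so its amount decreases.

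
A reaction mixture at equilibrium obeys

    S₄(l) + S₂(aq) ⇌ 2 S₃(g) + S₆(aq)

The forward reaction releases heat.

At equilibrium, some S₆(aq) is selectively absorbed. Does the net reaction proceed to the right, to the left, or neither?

right

Removing S₆ (aq), a product, drives the reaction to the right.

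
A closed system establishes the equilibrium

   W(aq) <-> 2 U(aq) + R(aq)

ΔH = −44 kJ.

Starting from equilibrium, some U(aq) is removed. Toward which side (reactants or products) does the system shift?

Removing U (aq), a product, drives the reaction to the right.

right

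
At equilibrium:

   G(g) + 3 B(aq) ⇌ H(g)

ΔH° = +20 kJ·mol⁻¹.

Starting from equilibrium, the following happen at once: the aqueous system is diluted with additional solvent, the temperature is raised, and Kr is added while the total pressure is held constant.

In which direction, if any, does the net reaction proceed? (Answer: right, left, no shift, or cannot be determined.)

cannot be determined

Dilution lowers every aqueous concentration by the same factor. Δn_aq = 0 − 3 = -3, so the system shifts toward the side with more dissolved moles — to the left.
The forward reaction is endothermic. Raising T favours the endothermic direction — shift to the right.
Adding inert gas at constant total pressure expands the volume, scaling every reacting partial pressure by the same factor. Δn_gas = 1 − 1 = 0, so Q is unchanged — no shift.
The individual effects push in opposite directions; without quantitative information the net direction cannot be determined.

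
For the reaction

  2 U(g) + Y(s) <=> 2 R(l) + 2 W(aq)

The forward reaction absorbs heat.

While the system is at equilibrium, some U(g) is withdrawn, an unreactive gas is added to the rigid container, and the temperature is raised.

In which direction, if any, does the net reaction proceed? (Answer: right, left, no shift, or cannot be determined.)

cannot be determined

Removing U (g), a reactant, drives the reaction to the left.
At constant volume, adding an inert gas leaves every reacting species' partial pressure unchanged, so Q is unchanged — no shift from this change.
The forward reaction is endothermic. Raising T favours the endothermic direction — shift to the right.
The individual effects push in opposite directions; without quantitative information the net direction cannot be determined.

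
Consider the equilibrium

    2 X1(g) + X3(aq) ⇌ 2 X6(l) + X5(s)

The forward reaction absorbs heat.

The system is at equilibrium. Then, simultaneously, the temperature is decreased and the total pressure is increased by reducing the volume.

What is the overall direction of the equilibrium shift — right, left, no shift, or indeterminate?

cannot be determined

The forward reaction is endothermic. Lowering T favours the exothermic direction — shift to the left.
Gas moles: reactants 2, products 0 (Δn_gas = -2). Compression shifts the system toward the side with fewer moles of gas — to the right.
The individual effects push in opposite directions; without quantitative information the net direction cannot be determined.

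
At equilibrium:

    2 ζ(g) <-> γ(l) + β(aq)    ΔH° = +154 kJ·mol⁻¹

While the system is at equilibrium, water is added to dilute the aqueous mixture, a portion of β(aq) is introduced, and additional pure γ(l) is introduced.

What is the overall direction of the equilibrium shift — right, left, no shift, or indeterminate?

Dilution lowers every aqueous concentration by the same factor. Δn_aq = 1 − 0 = +1, so the system shifts toward the side with more dissolved moles — to the right.
Adding β (aq), a product, drives the reaction to the left.
γ is a pure liquid; its activity is 1 regardless of amount, so Q is unaffected — no shift from this change.
The individual effects push in opposite directions; without quantitative information the net direction cannot be determined.

cannot be determined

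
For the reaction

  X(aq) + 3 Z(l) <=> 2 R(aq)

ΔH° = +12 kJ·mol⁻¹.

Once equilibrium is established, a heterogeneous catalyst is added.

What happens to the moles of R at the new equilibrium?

A catalyst speeds both forward and reverse rates equally; it changes neither Q nor K — no shift from this change.
No net shift occurs, so the amount of R is unchanged.

unchanged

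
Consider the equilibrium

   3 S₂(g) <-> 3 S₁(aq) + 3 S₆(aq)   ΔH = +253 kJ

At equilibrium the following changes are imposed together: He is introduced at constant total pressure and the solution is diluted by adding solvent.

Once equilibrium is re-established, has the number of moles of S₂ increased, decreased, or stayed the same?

Adding inert gas at constant total pressure expands the volume and lowers every reacting partial pressure. With Δn_gas = 0 − 3 = -3, Q moves away from K toward the side with fewer gas moles, so the system shifts toward the side with more gas moles — to the left.
Dilution lowers every aqueous concentration by the same factor. Δn_aq = 6 − 0 = +6, so the system shifts toward the side with more dissolved moles — to the right.
The two effects oppose each other, so the net shift — and hence the change in S₂ — cannot be determined from the given information.

cannot be determined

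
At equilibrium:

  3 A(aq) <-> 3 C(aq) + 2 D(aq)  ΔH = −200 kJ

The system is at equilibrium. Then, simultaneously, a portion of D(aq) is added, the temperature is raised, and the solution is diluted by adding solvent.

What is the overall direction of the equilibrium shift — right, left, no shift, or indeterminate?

cannot be determined

Adding D (aq), a product, drives the reaction to the left.
The forward reaction is exothermic. Raising T favours the endothermic direction — shift to the left.
Dilution lowers every aqueous concentration by the same factor. Δn_aq = 5 − 3 = +2, so the system shifts toward the side with more dissolved moles — to the right.
The individual effects push in opposite directions; without quantitative information the net direction cannot be determined.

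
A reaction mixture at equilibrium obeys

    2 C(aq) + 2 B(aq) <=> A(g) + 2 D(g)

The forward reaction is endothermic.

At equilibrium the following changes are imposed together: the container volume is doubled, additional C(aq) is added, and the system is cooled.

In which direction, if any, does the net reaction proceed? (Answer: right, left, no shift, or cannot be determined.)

cannot be determined

Gas moles: reactants 0, products 3 (Δn_gas = +3). Expansion shifts the system toward the side with more moles of gas — to the right.
Adding C (aq), a reactant, drives the reaction to the right.
The forward reaction is endothermic. Lowering T favours the exothermic direction — shift to the left.
The individual effects push in opposite directions; without quantitative information the net direction cannot be determined.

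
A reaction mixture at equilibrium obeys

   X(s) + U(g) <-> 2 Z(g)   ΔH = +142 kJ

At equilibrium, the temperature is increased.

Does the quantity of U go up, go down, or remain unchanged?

The forward reaction is endothermic. Raising T favours the endothermic direction — shift to the right.
The net shift is to the right. U is a reactant, so its amount decreases.

decreases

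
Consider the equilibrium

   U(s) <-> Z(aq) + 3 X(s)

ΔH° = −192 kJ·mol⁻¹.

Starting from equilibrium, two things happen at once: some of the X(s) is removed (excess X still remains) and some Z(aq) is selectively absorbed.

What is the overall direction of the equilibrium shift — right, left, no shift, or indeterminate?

X is a pure solid; its activity is 1 regardless of amount, so Q is unaffected — no shift from this change.
Removing Z (aq), a product, drives the reaction to the right.
Only the nonzero effect(s) matter; the net shift is to the right.

right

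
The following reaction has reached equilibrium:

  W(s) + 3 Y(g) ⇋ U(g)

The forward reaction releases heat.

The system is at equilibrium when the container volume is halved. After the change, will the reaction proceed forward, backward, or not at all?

Gas moles: reactants 3, products 1 (Δn_gas = -2). Compression shifts the system toward the side with fewer moles of gas — to the right.

right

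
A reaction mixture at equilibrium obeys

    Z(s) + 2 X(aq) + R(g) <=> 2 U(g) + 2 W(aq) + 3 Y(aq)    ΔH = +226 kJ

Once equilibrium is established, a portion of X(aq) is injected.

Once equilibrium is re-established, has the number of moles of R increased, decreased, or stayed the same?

Adding X (aq), a reactant, drives the reaction to the right.
The net shift is to the right. R is a reactant, so its amount decreases.

decreases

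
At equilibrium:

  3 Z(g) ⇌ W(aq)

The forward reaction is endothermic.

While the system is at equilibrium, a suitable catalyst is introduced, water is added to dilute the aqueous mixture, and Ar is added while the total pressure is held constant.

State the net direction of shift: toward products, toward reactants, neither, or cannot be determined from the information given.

cannot be determined

A catalyst speeds both forward and reverse rates equally; it changes neither Q nor K — no shift from this change.
Dilution lowers every aqueous concentration by the same factor. Δn_aq = 1 − 0 = +1, so the system shifts toward the side with more dissolved moles — to the right.
Adding inert gas at constant total pressure expands the volume and lowers every reacting partial pressure. With Δn_gas = 0 − 3 = -3, Q moves away from K toward the side with fewer gas moles, so the system shifts toward the side with more gas moles — to the left.
The individual effects push in opposite directions; without quantitative information the net direction cannot be determined.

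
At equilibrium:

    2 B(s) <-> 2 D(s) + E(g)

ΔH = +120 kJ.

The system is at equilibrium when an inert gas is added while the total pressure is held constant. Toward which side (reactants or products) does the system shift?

Adding inert gas at constant total pressure expands the volume and lowers every reacting partial pressure. With Δn_gas = 1 − 0 = +1, Q moves away from K toward the side with fewer gas moles, so the system shifts toward the side with more gas moles — to the right.

right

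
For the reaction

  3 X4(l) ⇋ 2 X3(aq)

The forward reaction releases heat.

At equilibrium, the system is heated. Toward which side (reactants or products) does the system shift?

The forward reaction is exothermic. Raising T favours the endothermic direction — shift to the left.

left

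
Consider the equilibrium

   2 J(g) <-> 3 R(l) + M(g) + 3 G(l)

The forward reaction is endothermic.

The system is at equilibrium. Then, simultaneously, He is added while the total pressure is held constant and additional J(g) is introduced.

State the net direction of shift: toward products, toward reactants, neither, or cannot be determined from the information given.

Adding inert gas at constant total pressure expands the volume and lowers every reacting partial pressure. With Δn_gas = 1 − 2 = -1, Q moves away from K toward the side with fewer gas moles, so the system shifts toward the side with more gas moles — to the left.
Adding J (g), a reactant, drives the reaction to the right.
The individual effects push in opposite directions; without quantitative information the net direction cannot be determined.

cannot be determined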